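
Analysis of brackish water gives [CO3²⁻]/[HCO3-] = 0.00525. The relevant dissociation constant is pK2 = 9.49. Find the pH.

From K2 = [H⁺][CO3²⁻]/[HCO3-]:  pH = pK2 + log₁₀([CO3²⁻]/[HCO3-])
log₁₀(0.00525) = -2.280
pH = 9.49 + (-2.280) = 7.21

pH = 7.21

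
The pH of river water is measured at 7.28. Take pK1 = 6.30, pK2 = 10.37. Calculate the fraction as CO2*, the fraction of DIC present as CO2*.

α₀ = 1 / (1 + K1/[H⁺] + K1K2/[H⁺]²) = 1 / (1 + 10^+0.98 + 10^-2.11)
   = 1 / (1 + 9.5499 + 0.0077625) = 1/10.558 = 0.09472

α₀ = 0.0947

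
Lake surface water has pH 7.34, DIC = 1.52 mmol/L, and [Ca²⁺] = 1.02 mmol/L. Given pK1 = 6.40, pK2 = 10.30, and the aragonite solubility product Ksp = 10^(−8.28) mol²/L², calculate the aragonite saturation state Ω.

Ω = 0.290

α₂ = 1 / (1 + [H⁺]/K2 + [H⁺]²/(K1K2)) = 1 / (1 + 10^+2.96 + 10^+2.02)
   = 1 / (1 + 912.01 + 104.71) = 1/1017.7 = 0.0009826
[CO3²⁻] = α₂ × DIC = 0.0009826 × 1.52 = 0.001494 mmol/L = 1.494 μmol/L
Ksp = 10^(−8.28) = 5.248×10^-9
Ω = [Ca²⁺][CO3²⁻]/Ksp = (1.02×10^-3)(1.494×10^-6) / 5.248×10^-9 = 0.290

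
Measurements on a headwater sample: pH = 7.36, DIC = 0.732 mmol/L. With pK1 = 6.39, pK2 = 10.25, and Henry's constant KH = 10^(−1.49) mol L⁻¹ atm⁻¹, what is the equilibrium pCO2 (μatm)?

α₀ = 1 / (1 + K1/[H⁺] + K1K2/[H⁺]²) = 1 / (1 + 10^+0.97 + 10^-1.92)
   = 1 / (1 + 9.3325 + 0.012023) = 1/10.345 = 0.09667
[CO2*] = α₀ × DIC = 0.09667 × 0.732 = 0.07076 mmol/L
pCO2 = [CO2*]/KH = 7.076×10^-5 / 3.236×10^-2 = 2190 μatm

pCO2 = 2190 μatm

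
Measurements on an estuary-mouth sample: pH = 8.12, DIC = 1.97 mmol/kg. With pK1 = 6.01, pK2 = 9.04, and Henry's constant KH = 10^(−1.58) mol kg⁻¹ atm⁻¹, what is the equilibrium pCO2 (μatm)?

α₀ = 1 / (1 + K1/[H⁺] + K1K2/[H⁺]²) = 1 / (1 + 10^+2.11 + 10^+1.19)
   = 1 / (1 + 128.82 + 15.488) = 1/145.31 = 0.006882
[CO2*] = α₀ × DIC = 0.006882 × 1.97 = 0.01356 mmol/kg = 13.56 μmol/kg
pCO2 = [CO2*]/KH = 1.356×10^-5 / 2.630×10^-2 = 515 μatm

pCO2 = 515 μatm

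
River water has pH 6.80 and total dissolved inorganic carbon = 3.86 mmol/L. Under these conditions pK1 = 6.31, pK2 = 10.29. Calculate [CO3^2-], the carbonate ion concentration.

α₂ = 1 / (1 + [H⁺]/K2 + [H⁺]²/(K1K2)) = 1 / (1 + 10^+3.49 + 10^+3.00)
   = 1 / (1 + 3090.3 + 1000.0) = 1/4091.3 = 0.0002444
[CO3²⁻] = α₂ × DIC = 0.0002444 × 3.86 = 0.000943 mmol/L = 0.943 μmol/L

[CO3²⁻] = 0.943 μmol/L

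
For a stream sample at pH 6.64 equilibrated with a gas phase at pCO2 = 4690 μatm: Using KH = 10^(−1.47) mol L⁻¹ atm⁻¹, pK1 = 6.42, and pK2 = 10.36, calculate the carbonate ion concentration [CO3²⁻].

[CO2*] = KH · pCO2 = 10^(−1.47) × 4690×10^-6 = 1.589×10^-4 mol/L
α₀ = 1/(1 + K1/[H⁺] + K1K2/[H⁺]²) = 1/(1 + 10^+0.22 + 10^-3.50) = 0.3760
DIC = [CO2*]/α₀ = 1.589×10^-4 / 0.3760 = 0.4227 mmol/L
[CO3²⁻] = α₂·DIC; α₂ = 0.0001189, so [CO3²⁻] = 0.0001189 × 0.4227 = 5.03×10^-5 mmol/L = 0.0503 μmol/L

[CO3²⁻] = 0.0503 μmol/L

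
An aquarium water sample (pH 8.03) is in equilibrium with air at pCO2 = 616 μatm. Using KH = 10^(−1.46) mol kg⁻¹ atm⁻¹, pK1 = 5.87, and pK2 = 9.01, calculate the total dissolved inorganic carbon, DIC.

DIC = 3.43 mmol/kg

[CO2*] = KH · pCO2 = 10^(−1.46) × 616×10^-6 = 2.136×10^-5 mol/kg
α₀ = 1/(1 + K1/[H⁺] + K1K2/[H⁺]²) = 1/(1 + 10^+2.16 + 10^+1.18) = 0.006224
DIC = [CO2*]/α₀ = 2.136×10^-5 / 0.006224 = 3.43 mmol/kg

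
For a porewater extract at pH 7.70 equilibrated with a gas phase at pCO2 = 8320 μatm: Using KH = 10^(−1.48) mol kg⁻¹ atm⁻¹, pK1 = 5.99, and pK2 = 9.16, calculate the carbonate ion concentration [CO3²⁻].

[CO2*] = KH · pCO2 = 10^(−1.48) × 8320×10^-6 = 2.755×10^-4 mol/kg
α₀ = 1/(1 + K1/[H⁺] + K1K2/[H⁺]²) = 1/(1 + 10^+1.71 + 10^+0.25) = 0.01850
DIC = [CO2*]/α₀ = 2.755×10^-4 / 0.01850 = 14.89 mmol/kg
[CO3²⁻] = α₂·DIC; α₂ = 0.03289, so [CO3²⁻] = 0.03289 × 14.89 = 0.490 mmol/kg

[CO3²⁻] = 0.490 mmol/kg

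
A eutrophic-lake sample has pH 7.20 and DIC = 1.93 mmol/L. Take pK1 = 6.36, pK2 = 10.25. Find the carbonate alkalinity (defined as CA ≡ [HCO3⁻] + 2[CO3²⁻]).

CA = 1.69 mmol/L

CA = [HCO3⁻] + 2[CO3²⁻] = (α₁ + 2α₂)·DIC
At pH 7.20: [H⁺]/K1 = 10^-0.84 = 0.14454, K2/[H⁺] = 10^-3.05 = 0.00089125
α₁ = 1/(1 + 0.14454 + 0.00089125) = 1/1.1454 = 0.8730; α₂ = α₁·K2/[H⁺] = 0.0007781
α₁ + 2α₂ = 0.8746
CA = 0.8746 × 1.93 = 1.69 mmol/L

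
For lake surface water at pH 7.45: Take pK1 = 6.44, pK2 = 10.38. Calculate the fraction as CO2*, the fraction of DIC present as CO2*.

α₀ = 1 / (1 + K1/[H⁺] + K1K2/[H⁺]²) = 1 / (1 + 10^+1.01 + 10^-1.92)
   = 1 / (1 + 10.233 + 0.012023) = 1/11.245 = 0.08893

α₀ = 0.0889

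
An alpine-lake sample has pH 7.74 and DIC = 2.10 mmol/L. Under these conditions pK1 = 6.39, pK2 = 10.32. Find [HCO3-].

α₁ = 1 / (1 + [H⁺]/K1 + K2/[H⁺]) = 1 / (1 + 10^-1.35 + 10^-2.58)
   = 1 / (1 + 0.044668 + 0.0026303) = 1/1.0473 = 0.9548
[HCO3⁻] = α₁ × DIC = 0.9548 × 2.10 = 2.01 mmol/L

[HCO3⁻] = 2.01 mmol/L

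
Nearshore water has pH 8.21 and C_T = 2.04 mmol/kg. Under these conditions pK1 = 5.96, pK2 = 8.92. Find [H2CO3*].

[CO2*] = 9.55 μmol/kg

α₀ = 1 / (1 + K1/[H⁺] + K1K2/[H⁺]²) = 1 / (1 + 10^+2.25 + 10^+1.54)
   = 1 / (1 + 177.83 + 34.674) = 1/213.50 = 0.004684
[CO2*] = α₀ × DIC = 0.004684 × 2.04 = 0.00955 mmol/kg = 9.55 μmol/kg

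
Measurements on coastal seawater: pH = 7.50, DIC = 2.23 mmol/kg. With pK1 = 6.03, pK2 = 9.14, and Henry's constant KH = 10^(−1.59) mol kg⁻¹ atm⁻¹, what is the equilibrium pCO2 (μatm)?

pCO2 = 2780 μatm

α₀ = 1 / (1 + K1/[H⁺] + K1K2/[H⁺]²) = 1 / (1 + 10^+1.47 + 10^-0.17)
   = 1 / (1 + 29.512 + 0.67608) = 1/31.188 = 0.03206
[CO2*] = α₀ × DIC = 0.03206 × 2.23 = 0.07150 mmol/kg
pCO2 = [CO2*]/KH = 7.150×10^-5 / 2.570×10^-2 = 2780 μatm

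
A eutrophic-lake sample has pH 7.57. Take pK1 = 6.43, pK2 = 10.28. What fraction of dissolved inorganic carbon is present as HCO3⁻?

α₁ = 1 / (1 + [H⁺]/K1 + K2/[H⁺]) = 1 / (1 + 10^-1.14 + 10^-2.71)
   = 1 / (1 + 0.072444 + 0.0019498) = 1/1.0744 = 0.9308

α₁ = 0.931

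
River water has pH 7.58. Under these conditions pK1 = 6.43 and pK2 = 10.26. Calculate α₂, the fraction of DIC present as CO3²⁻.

α₂ = 1 / (1 + [H⁺]/K2 + [H⁺]²/(K1K2)) = 1 / (1 + 10^+2.68 + 10^+1.53)
   = 1 / (1 + 478.63 + 33.884) = 1/513.51 = 0.001947

α₂ = 0.00195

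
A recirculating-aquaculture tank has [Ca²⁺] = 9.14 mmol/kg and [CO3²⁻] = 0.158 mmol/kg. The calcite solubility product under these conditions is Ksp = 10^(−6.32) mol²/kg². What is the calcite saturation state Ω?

Ω = 3.02

Ksp = 10^(−6.32) = 4.786×10^-7
Ω = [Ca²⁺][CO3²⁻]/Ksp = (9.14×10^-3)(0.158×10^-3) / 4.786×10^-7 = 3.02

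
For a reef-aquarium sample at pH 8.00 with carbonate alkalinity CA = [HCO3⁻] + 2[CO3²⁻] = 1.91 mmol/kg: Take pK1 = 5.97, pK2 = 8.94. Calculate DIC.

DIC = 1.75 mmol/kg

CA = [HCO3⁻] + 2[CO3²⁻] = (α₁ + 2α₂)·DIC
At pH 8.00: [H⁺]/K1 = 10^-2.03 = 0.0093325, K2/[H⁺] = 10^-0.94 = 0.11482
α₁ = 1/(1 + 0.0093325 + 0.11482) = 1/1.1241 = 0.8896; α₂ = α₁·K2/[H⁺] = 0.1021
α₁ + 2α₂ = 1.0938
DIC = CA / (α₁ + 2α₂) = 1.91 / 1.0938 = 1.75 mmol/kg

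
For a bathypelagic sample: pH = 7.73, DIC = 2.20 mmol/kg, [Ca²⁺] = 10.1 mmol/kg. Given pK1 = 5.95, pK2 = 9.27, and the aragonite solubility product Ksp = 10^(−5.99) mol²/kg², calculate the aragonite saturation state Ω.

Ω = 0.599

α₂ = 1 / (1 + [H⁺]/K2 + [H⁺]²/(K1K2)) = 1 / (1 + 10^+1.54 + 10^-0.24)
   = 1 / (1 + 34.674 + 0.57544) = 1/36.249 = 0.02759
[CO3²⁻] = α₂ × DIC = 0.02759 × 2.20 = 0.06069 mmol/kg
Ksp = 10^(−5.99) = 1.023×10^-6
Ω = [Ca²⁺][CO3²⁻]/Ksp = (10.1×10^-3)(6.069×10^-5) / 1.023×10^-6 = 0.599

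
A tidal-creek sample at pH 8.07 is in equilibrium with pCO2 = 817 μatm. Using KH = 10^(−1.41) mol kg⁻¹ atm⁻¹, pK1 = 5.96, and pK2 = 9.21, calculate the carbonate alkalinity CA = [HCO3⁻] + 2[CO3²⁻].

CA = 4.69 mmol/kg

[CO2*] = KH · pCO2 = 10^(−1.41) × 817×10^-6 = 3.178×10^-5 mol/kg
α₀ = 1/(1 + K1/[H⁺] + K1K2/[H⁺]²) = 1/(1 + 10^+2.11 + 10^+0.97) = 0.007186
DIC = [CO2*]/α₀ = 3.178×10^-5 / 0.007186 = 4.423 mmol/kg
CA = (α₁ + 2α₂)·DIC = (0.9257 + 2×0.06706) × 4.423 = 4.69 mmol/kg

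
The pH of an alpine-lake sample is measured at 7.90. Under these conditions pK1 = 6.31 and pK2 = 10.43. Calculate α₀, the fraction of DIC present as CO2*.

α₀ = 1 / (1 + K1/[H⁺] + K1K2/[H⁺]²) = 1 / (1 + 10^+1.59 + 10^-0.94)
   = 1 / (1 + 38.905 + 0.11482) = 1/40.019 = 0.02499

α₀ = 0.0250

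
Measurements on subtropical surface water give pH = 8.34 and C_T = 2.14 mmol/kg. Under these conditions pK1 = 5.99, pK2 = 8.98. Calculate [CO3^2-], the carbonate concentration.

α₂ = 1 / (1 + [H⁺]/K2 + [H⁺]²/(K1K2)) = 1 / (1 + 10^+0.64 + 10^-1.71)
   = 1 / (1 + 4.3652 + 0.019498) = 1/5.3847 = 0.1857
[CO3²⁻] = α₂ × DIC = 0.1857 × 2.14 = 0.397 mmol/kg

[CO3²⁻] = 0.397 mmol/kg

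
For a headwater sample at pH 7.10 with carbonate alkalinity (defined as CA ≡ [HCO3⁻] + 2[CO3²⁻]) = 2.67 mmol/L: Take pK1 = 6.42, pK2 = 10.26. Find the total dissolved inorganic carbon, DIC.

DIC = 3.23 mmol/L

CA = [HCO3⁻] + 2[CO3²⁻] = (α₁ + 2α₂)·DIC
At pH 7.10: [H⁺]/K1 = 10^-0.68 = 0.20893, K2/[H⁺] = 10^-3.16 = 0.00069183
α₁ = 1/(1 + 0.20893 + 0.00069183) = 1/1.2096 = 0.8267; α₂ = α₁·K2/[H⁺] = 0.0005719
α₁ + 2α₂ = 0.8278
DIC = CA / (α₁ + 2α₂) = 2.67 / 0.8278 = 3.23 mmol/L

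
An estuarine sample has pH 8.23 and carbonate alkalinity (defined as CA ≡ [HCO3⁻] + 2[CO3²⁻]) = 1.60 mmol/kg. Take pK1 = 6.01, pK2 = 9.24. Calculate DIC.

CA = [HCO3⁻] + 2[CO3²⁻] = (α₁ + 2α₂)·DIC
At pH 8.23: [H⁺]/K1 = 10^-2.22 = 0.0060256, K2/[H⁺] = 10^-1.01 = 0.097724
α₁ = 1/(1 + 0.0060256 + 0.097724) = 1/1.1037 = 0.9060; α₂ = α₁·K2/[H⁺] = 0.08854
α₁ + 2α₂ = 1.0831
DIC = CA / (α₁ + 2α₂) = 1.60 / 1.0831 = 1.48 mmol/kg

DIC = 1.48 mmol/kg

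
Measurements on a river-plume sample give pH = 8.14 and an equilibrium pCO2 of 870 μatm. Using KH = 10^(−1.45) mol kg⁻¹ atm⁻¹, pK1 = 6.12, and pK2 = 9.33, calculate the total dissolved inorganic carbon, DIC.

DIC = 3.47 mmol/kg

[CO2*] = KH · pCO2 = 10^(−1.45) × 870×10^-6 = 3.087×10^-5 mol/kg
α₀ = 1/(1 + K1/[H⁺] + K1K2/[H⁺]²) = 1/(1 + 10^+2.02 + 10^+0.83) = 0.008891
DIC = [CO2*]/α₀ = 3.087×10^-5 / 0.008891 = 3.47 mmol/kg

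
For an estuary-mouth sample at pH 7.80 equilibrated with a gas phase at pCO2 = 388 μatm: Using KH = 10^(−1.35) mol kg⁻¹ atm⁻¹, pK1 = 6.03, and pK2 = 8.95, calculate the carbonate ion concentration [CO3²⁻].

[CO3²⁻] = 0.0722 mmol/kg

[CO2*] = KH · pCO2 = 10^(−1.35) × 388×10^-6 = 1.733×10^-5 mol/kg
α₀ = 1/(1 + K1/[H⁺] + K1K2/[H⁺]²) = 1/(1 + 10^+1.77 + 10^+0.62) = 0.01561
DIC = [CO2*]/α₀ = 1.733×10^-5 / 0.01561 = 1.110 mmol/kg
[CO3²⁻] = α₂·DIC; α₂ = 0.06508, so [CO3²⁻] = 0.06508 × 1.110 = 0.0722 mmol/kg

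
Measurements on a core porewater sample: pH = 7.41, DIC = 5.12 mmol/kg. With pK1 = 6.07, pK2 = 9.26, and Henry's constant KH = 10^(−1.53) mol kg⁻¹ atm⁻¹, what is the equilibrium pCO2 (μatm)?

pCO2 = 7480 μatm

α₀ = 1 / (1 + K1/[H⁺] + K1K2/[H⁺]²) = 1 / (1 + 10^+1.34 + 10^-0.51)
   = 1 / (1 + 21.878 + 0.30903) = 1/23.187 = 0.04313
[CO2*] = α₀ × DIC = 0.04313 × 5.12 = 0.2208 mmol/kg
pCO2 = [CO2*]/KH = 2.208×10^-4 / 2.951×10^-2 = 7480 μatm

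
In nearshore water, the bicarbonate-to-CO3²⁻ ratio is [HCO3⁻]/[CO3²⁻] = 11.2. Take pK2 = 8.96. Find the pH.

pH = 7.91

From K2 = [H⁺][CO3²⁻]/[HCO3⁻]:  pH = pK2 − log₁₀([HCO3⁻]/[CO3²⁻])
log₁₀(11.2) = +1.049
pH = 8.96 − (+1.049) = 7.91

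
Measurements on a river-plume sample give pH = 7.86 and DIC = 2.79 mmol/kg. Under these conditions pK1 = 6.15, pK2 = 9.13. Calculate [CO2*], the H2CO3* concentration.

α₀ = 1 / (1 + K1/[H⁺] + K1K2/[H⁺]²) = 1 / (1 + 10^+1.71 + 10^+0.44)
   = 1 / (1 + 51.286 + 2.7542) = 1/55.040 = 0.01817
[CO2*] = α₀ × DIC = 0.01817 × 2.79 = 0.0507 mmol/kg

[CO2*] = 0.0507 mmol/kg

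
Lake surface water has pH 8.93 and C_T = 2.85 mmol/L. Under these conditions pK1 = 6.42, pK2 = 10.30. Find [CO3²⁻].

[CO3²⁻] = 0.116 mmol/L

α₂ = 1 / (1 + [H⁺]/K2 + [H⁺]²/(K1K2)) = 1 / (1 + 10^+1.37 + 10^-1.14)
   = 1 / (1 + 23.442 + 0.072444) = 1/24.515 = 0.04079
[CO3²⁻] = α₂ × DIC = 0.04079 × 2.85 = 0.116 mmol/L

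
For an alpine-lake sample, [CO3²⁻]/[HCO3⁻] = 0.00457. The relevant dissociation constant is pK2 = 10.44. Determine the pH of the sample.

From K2 = [H⁺][CO3²⁻]/[HCO3⁻]:  pH = pK2 + log₁₀([CO3²⁻]/[HCO3⁻])
log₁₀(0.00457) = -2.340
pH = 10.44 + (-2.340) = 8.10

pH = 8.10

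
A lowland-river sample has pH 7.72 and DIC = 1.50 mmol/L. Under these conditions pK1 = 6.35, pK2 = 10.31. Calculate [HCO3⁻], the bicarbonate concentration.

[HCO3⁻] = 1.44 mmol/L

α₁ = 1 / (1 + [H⁺]/K1 + K2/[H⁺]) = 1 / (1 + 10^-1.37 + 10^-2.59)
   = 1 / (1 + 0.042658 + 0.0025704) = 1/1.0452 = 0.9567
[HCO3⁻] = α₁ × DIC = 0.9567 × 1.50 = 1.44 mmol/L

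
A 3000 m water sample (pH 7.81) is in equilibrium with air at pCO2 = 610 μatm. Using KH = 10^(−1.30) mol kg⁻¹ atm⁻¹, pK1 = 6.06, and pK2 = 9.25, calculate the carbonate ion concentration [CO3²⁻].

[CO3²⁻] = 0.0624 mmol/kg

[CO2*] = KH · pCO2 = 10^(−1.30) × 610×10^-6 = 3.057×10^-5 mol/kg
α₀ = 1/(1 + K1/[H⁺] + K1K2/[H⁺]²) = 1/(1 + 10^+1.75 + 10^+0.31) = 0.01687
DIC = [CO2*]/α₀ = 3.057×10^-5 / 0.01687 = 1.812 mmol/kg
[CO3²⁻] = α₂·DIC; α₂ = 0.03444, so [CO3²⁻] = 0.03444 × 1.812 = 0.0624 mmol/kg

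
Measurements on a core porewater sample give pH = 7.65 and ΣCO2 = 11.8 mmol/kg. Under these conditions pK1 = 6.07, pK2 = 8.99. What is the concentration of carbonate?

[CO3²⁻] = 0.503 mmol/kg

α₂ = 1 / (1 + [H⁺]/K2 + [H⁺]²/(K1K2)) = 1 / (1 + 10^+1.34 + 10^-0.24)
   = 1 / (1 + 21.878 + 0.57544) = 1/23.453 = 0.04264
[CO3²⁻] = α₂ × DIC = 0.04264 × 11.8 = 0.503 mmol/kg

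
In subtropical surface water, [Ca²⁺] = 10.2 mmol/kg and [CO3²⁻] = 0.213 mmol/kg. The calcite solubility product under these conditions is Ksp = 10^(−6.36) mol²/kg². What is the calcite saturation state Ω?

Ω = 4.98

Ksp = 10^(−6.36) = 4.365×10^-7
Ω = [Ca²⁺][CO3²⁻]/Ksp = (10.2×10^-3)(0.213×10^-3) / 4.365×10^-7 = 4.98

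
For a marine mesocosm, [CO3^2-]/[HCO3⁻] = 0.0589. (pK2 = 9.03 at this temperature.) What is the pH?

From K2 = [H⁺][CO3^2-]/[HCO3⁻]:  pH = pK2 + log₁₀([CO3^2-]/[HCO3⁻])
log₁₀(0.0589) = -1.230
pH = 9.03 + (-1.230) = 7.80

pH = 7.80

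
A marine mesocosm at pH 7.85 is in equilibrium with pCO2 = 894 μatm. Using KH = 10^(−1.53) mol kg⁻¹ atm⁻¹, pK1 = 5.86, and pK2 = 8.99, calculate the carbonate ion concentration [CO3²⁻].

[CO3²⁻] = 0.187 mmol/kg

[CO2*] = KH · pCO2 = 10^(−1.53) × 894×10^-6 = 2.638×10^-5 mol/kg
α₀ = 1/(1 + K1/[H⁺] + K1K2/[H⁺]²) = 1/(1 + 10^+1.99 + 10^+0.85) = 0.009452
DIC = [CO2*]/α₀ = 2.638×10^-5 / 0.009452 = 2.791 mmol/kg
[CO3²⁻] = α₂·DIC; α₂ = 0.06691, so [CO3²⁻] = 0.06691 × 2.791 = 0.187 mmol/kg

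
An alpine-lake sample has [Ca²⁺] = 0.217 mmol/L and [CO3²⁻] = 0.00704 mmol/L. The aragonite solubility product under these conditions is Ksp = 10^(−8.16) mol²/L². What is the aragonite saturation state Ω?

Ω = 0.221

Ksp = 10^(−8.16) = 6.918×10^-9
Ω = [Ca²⁺][CO3²⁻]/Ksp = (0.217×10^-3)(0.00704×10^-3) / 6.918×10^-9 = 0.221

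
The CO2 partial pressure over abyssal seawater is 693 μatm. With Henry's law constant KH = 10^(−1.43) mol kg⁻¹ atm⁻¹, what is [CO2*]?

KH = 10^(−1.43) = 3.715×10^-2 mol kg⁻¹ atm⁻¹
[CO2*] = KH · pCO2 = 3.715×10^-2 × 693×10^-6 atm = 2.57×10^-5 mol/kg

[CO2*] = 25.7 μmol/kg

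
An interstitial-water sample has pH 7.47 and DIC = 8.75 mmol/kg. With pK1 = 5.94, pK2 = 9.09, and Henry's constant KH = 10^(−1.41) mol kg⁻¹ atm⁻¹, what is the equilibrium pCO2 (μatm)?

α₀ = 1 / (1 + K1/[H⁺] + K1K2/[H⁺]²) = 1 / (1 + 10^+1.53 + 10^-0.09)
   = 1 / (1 + 33.884 + 0.81283) = 1/35.697 = 0.02801
[CO2*] = α₀ × DIC = 0.02801 × 8.75 = 0.2451 mmol/kg
pCO2 = [CO2*]/KH = 2.451×10^-4 / 3.890×10^-2 = 6300 μatm

pCO2 = 6300 μatm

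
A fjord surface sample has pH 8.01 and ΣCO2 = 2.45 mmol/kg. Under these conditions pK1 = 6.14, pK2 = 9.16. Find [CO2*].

α₀ = 1 / (1 + K1/[H⁺] + K1K2/[H⁺]²) = 1 / (1 + 10^+1.87 + 10^+0.72)
   = 1 / (1 + 74.131 + 5.2481) = 1/80.379 = 0.01244
[CO2*] = α₀ × DIC = 0.01244 × 2.45 = 0.0305 mmol/kg

[CO2*] = 0.0305 mmol/kg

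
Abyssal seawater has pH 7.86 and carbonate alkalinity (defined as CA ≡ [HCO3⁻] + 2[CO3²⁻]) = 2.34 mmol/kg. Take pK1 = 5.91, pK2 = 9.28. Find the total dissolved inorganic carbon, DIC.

DIC = 2.28 mmol/kg

CA = [HCO3⁻] + 2[CO3²⁻] = (α₁ + 2α₂)·DIC
At pH 7.86: [H⁺]/K1 = 10^-1.95 = 0.011220, K2/[H⁺] = 10^-1.42 = 0.038019
α₁ = 1/(1 + 0.011220 + 0.038019) = 1/1.0492 = 0.9531; α₂ = α₁·K2/[H⁺] = 0.03623
α₁ + 2α₂ = 1.0255
DIC = CA / (α₁ + 2α₂) = 2.34 / 1.0255 = 2.28 mmol/kg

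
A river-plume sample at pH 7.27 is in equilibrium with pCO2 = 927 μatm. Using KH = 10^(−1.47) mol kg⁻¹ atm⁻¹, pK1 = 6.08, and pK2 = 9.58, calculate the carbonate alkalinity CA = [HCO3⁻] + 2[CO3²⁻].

[CO2*] = KH · pCO2 = 10^(−1.47) × 927×10^-6 = 3.141×10^-5 mol/kg
α₀ = 1/(1 + K1/[H⁺] + K1K2/[H⁺]²) = 1/(1 + 10^+1.19 + 10^-1.12) = 0.06037
DIC = [CO2*]/α₀ = 3.141×10^-5 / 0.06037 = 0.5203 mmol/kg
CA = (α₁ + 2α₂)·DIC = (0.9350 + 2×0.004580) × 0.5203 = 0.491 mmol/kg

CA = 0.491 mmol/kg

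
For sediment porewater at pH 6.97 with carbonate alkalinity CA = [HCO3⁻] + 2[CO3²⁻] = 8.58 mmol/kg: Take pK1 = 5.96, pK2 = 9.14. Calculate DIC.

CA = [HCO3⁻] + 2[CO3²⁻] = (α₁ + 2α₂)·DIC
At pH 6.97: [H⁺]/K1 = 10^-1.01 = 0.097724, K2/[H⁺] = 10^-2.17 = 0.0067608
α₁ = 1/(1 + 0.097724 + 0.0067608) = 1/1.1045 = 0.9054; α₂ = α₁·K2/[H⁺] = 0.006121
α₁ + 2α₂ = 0.9176
DIC = CA / (α₁ + 2α₂) = 8.58 / 0.9176 = 9.35 mmol/kg

DIC = 9.35 mmol/kg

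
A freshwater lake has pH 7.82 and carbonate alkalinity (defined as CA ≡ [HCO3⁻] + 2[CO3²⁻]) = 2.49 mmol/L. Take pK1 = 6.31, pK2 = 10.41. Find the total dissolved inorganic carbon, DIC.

CA = [HCO3⁻] + 2[CO3²⁻] = (α₁ + 2α₂)·DIC
At pH 7.82: [H⁺]/K1 = 10^-1.51 = 0.030903, K2/[H⁺] = 10^-2.59 = 0.0025704
α₁ = 1/(1 + 0.030903 + 0.0025704) = 1/1.0335 = 0.9676; α₂ = α₁·K2/[H⁺] = 0.002487
α₁ + 2α₂ = 0.9726
DIC = CA / (α₁ + 2α₂) = 2.49 / 0.9726 = 2.56 mmol/L

DIC = 2.56 mmol/L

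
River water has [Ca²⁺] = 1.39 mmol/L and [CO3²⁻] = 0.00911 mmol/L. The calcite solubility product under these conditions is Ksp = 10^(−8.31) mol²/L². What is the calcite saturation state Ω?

Ksp = 10^(−8.31) = 4.898×10^-9
Ω = [Ca²⁺][CO3²⁻]/Ksp = (1.39×10^-3)(0.00911×10^-3) / 4.898×10^-9 = 2.59

Ω = 2.59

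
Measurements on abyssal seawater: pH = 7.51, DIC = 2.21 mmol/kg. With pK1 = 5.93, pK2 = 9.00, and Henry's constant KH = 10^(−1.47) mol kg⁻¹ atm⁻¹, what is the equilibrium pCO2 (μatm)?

α₀ = 1 / (1 + K1/[H⁺] + K1K2/[H⁺]²) = 1 / (1 + 10^+1.58 + 10^+0.09)
   = 1 / (1 + 38.019 + 1.2303) = 1/40.249 = 0.02485
[CO2*] = α₀ × DIC = 0.02485 × 2.21 = 0.05491 mmol/kg
pCO2 = [CO2*]/KH = 5.491×10^-5 / 3.388×10^-2 = 1620 μatm

pCO2 = 1620 μatm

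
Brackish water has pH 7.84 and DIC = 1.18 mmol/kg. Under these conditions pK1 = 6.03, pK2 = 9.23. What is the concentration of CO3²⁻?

α₂ = 1 / (1 + [H⁺]/K2 + [H⁺]²/(K1K2)) = 1 / (1 + 10^+1.39 + 10^-0.42)
   = 1 / (1 + 24.547 + 0.38019) = 1/25.927 = 0.03857
[CO3²⁻] = α₂ × DIC = 0.03857 × 1.18 = 0.0455 mmol/kg

[CO3²⁻] = 0.0455 mmol/kg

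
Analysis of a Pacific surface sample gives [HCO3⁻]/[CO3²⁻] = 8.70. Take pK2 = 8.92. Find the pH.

From K2 = [H⁺][CO3²⁻]/[HCO3⁻]:  pH = pK2 − log₁₀([HCO3⁻]/[CO3²⁻])
log₁₀(8.70) = +0.940
pH = 8.92 − (+0.940) = 7.98

pH = 7.98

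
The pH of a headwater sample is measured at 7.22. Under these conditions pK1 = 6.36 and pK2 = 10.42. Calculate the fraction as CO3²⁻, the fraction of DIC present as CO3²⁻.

α₂ = 0.000554

α₂ = 1 / (1 + [H⁺]/K2 + [H⁺]²/(K1K2)) = 1 / (1 + 10^+3.20 + 10^+2.34)
   = 1 / (1 + 1584.9 + 218.78) = 1/1804.7 = 0.0005541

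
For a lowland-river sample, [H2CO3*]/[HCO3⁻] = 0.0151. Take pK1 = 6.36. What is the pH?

From K1 = [H⁺][HCO3⁻]/[H2CO3*]:  pH = pK1 − log₁₀([H2CO3*]/[HCO3⁻])
log₁₀(0.0151) = -1.821
pH = 6.36 − (-1.821) = 8.18

pH = 8.18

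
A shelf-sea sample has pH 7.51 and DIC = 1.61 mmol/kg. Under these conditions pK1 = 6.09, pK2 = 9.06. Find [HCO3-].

[HCO3⁻] = 1.51 mmol/kg

α₁ = 1 / (1 + [H⁺]/K1 + K2/[H⁺]) = 1 / (1 + 10^-1.42 + 10^-1.55)
   = 1 / (1 + 0.038019 + 0.028184) = 1/1.0662 = 0.9379
[HCO3⁻] = α₁ × DIC = 0.9379 × 1.61 = 1.51 mmol/kg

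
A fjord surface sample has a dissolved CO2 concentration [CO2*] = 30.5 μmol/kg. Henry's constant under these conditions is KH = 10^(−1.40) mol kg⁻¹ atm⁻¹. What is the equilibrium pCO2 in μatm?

KH = 10^(−1.40) = 3.981×10^-2 mol kg⁻¹ atm⁻¹
pCO2 = [CO2*]/KH = 30.5×10^-6 / 3.981×10^-2 = 7.66×10^-4 atm = 766 μatm

pCO2 = 766 μatm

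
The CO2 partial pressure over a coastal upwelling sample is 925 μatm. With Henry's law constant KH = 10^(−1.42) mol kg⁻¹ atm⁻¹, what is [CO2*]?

[CO2*] = 35.2 μmol/kg

KH = 10^(−1.42) = 3.802×10^-2 mol kg⁻¹ atm⁻¹
[CO2*] = KH · pCO2 = 3.802×10^-2 × 925×10^-6 atm = 3.52×10^-5 mol/kg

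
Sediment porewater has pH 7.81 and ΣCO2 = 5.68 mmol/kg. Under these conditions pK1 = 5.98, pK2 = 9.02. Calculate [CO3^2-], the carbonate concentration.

[CO3²⁻] = 0.325 mmol/kg

α₂ = 1 / (1 + [H⁺]/K2 + [H⁺]²/(K1K2)) = 1 / (1 + 10^+1.21 + 10^-0.62)
   = 1 / (1 + 16.218 + 0.23988) = 1/17.458 = 0.05728
[CO3²⁻] = α₂ × DIC = 0.05728 × 5.68 = 0.325 mmol/kg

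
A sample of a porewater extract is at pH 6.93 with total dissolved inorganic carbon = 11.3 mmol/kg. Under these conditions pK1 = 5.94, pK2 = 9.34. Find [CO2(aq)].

α₀ = 1 / (1 + K1/[H⁺] + K1K2/[H⁺]²) = 1 / (1 + 10^+0.99 + 10^-1.42)
   = 1 / (1 + 9.7724 + 0.038019) = 1/10.810 = 0.09250
[CO2*] = α₀ × DIC = 0.09250 × 11.3 = 1.05 mmol/kg

[CO2*] = 1.05 mmol/kg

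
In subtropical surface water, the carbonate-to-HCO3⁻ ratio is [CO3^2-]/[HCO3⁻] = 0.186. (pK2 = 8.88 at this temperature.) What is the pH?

From K2 = [H⁺][CO3^2-]/[HCO3⁻]:  pH = pK2 + log₁₀([CO3^2-]/[HCO3⁻])
log₁₀(0.186) = -0.730
pH = 8.88 + (-0.730) = 8.15

pH = 8.15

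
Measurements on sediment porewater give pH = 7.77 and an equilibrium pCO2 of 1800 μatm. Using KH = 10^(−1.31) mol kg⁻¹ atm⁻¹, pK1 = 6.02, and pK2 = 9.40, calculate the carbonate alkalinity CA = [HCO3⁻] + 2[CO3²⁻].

[CO2*] = KH · pCO2 = 10^(−1.31) × 1800×10^-6 = 8.816×10^-5 mol/kg
α₀ = 1/(1 + K1/[H⁺] + K1K2/[H⁺]²) = 1/(1 + 10^+1.75 + 10^+0.12) = 0.01708
DIC = [CO2*]/α₀ = 8.816×10^-5 / 0.01708 = 5.162 mmol/kg
CA = (α₁ + 2α₂)·DIC = (0.9604 + 2×0.02251) × 5.162 = 5.19 mmol/kg

CA = 5.19 mmol/kg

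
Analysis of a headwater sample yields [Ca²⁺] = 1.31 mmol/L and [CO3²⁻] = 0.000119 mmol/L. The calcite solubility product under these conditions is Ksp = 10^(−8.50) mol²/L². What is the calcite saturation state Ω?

Ω = 0.0493

Ksp = 10^(−8.50) = 3.162×10^-9
Ω = [Ca²⁺][CO3²⁻]/Ksp = (1.31×10^-3)(0.000119×10^-3) / 3.162×10^-9 = 0.0493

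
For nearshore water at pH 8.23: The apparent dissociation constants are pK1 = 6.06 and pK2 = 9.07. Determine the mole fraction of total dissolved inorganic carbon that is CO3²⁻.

α₂ = 1 / (1 + [H⁺]/K2 + [H⁺]²/(K1K2)) = 1 / (1 + 10^+0.84 + 10^-1.33)
   = 1 / (1 + 6.9183 + 0.046774) = 1/7.9651 = 0.1255

α₂ = 0.126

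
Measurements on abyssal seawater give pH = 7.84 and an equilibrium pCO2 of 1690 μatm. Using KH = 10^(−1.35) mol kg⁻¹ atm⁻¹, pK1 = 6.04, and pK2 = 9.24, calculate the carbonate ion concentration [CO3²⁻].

[CO2*] = KH · pCO2 = 10^(−1.35) × 1690×10^-6 = 7.549×10^-5 mol/kg
α₀ = 1/(1 + K1/[H⁺] + K1K2/[H⁺]²) = 1/(1 + 10^+1.80 + 10^+0.40) = 0.01501
DIC = [CO2*]/α₀ = 7.549×10^-5 / 0.01501 = 5.028 mmol/kg
[CO3²⁻] = α₂·DIC; α₂ = 0.03771, so [CO3²⁻] = 0.03771 × 5.028 = 0.190 mmol/kg

[CO3²⁻] = 0.190 mmol/kg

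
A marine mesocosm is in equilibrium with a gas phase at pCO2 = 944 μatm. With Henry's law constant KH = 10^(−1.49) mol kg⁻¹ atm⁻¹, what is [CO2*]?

[CO2*] = 30.5 μmol/kg

KH = 10^(−1.49) = 3.236×10^-2 mol kg⁻¹ atm⁻¹
[CO2*] = KH · pCO2 = 3.236×10^-2 × 944×10^-6 atm = 3.05×10^-5 mol/kg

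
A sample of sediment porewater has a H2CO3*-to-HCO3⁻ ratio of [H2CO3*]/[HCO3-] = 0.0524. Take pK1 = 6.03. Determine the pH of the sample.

From K1 = [H⁺][HCO3-]/[H2CO3*]:  pH = pK1 − log₁₀([H2CO3*]/[HCO3-])
log₁₀(0.0524) = -1.281
pH = 6.03 − (-1.281) = 7.31

pH = 7.31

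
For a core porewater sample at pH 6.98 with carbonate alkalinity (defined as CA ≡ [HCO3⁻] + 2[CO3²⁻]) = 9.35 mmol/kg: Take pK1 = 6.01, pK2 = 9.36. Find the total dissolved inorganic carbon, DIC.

CA = [HCO3⁻] + 2[CO3²⁻] = (α₁ + 2α₂)·DIC
At pH 6.98: [H⁺]/K1 = 10^-0.97 = 0.10715, K2/[H⁺] = 10^-2.38 = 0.0041687
α₁ = 1/(1 + 0.10715 + 0.0041687) = 1/1.1113 = 0.8998; α₂ = α₁·K2/[H⁺] = 0.003751
α₁ + 2α₂ = 0.9073
DIC = CA / (α₁ + 2α₂) = 9.35 / 0.9073 = 10.3 mmol/kg

DIC = 10.3 mmol/kg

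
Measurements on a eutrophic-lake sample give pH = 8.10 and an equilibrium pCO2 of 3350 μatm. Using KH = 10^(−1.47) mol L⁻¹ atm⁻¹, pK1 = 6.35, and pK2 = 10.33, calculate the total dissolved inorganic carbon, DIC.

[CO2*] = KH · pCO2 = 10^(−1.47) × 3350×10^-6 = 1.135×10^-4 mol/L
α₀ = 1/(1 + K1/[H⁺] + K1K2/[H⁺]²) = 1/(1 + 10^+1.75 + 10^-0.48) = 0.01737
DIC = [CO2*]/α₀ = 1.135×10^-4 / 0.01737 = 6.53 mmol/L

DIC = 6.53 mmol/L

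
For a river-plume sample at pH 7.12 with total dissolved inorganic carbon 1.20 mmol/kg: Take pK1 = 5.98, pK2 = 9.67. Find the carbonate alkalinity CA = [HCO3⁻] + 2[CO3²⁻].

CA = [HCO3⁻] + 2[CO3²⁻] = (α₁ + 2α₂)·DIC
At pH 7.12: [H⁺]/K1 = 10^-1.14 = 0.072444, K2/[H⁺] = 10^-2.55 = 0.0028184
α₁ = 1/(1 + 0.072444 + 0.0028184) = 1/1.0753 = 0.9300; α₂ = α₁·K2/[H⁺] = 0.002621
α₁ + 2α₂ = 0.9352
CA = 0.9352 × 1.20 = 1.12 mmol/kg

CA = 1.12 mmol/kg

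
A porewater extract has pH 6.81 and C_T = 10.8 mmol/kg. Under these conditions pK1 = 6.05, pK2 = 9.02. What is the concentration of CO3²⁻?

α₂ = 1 / (1 + [H⁺]/K2 + [H⁺]²/(K1K2)) = 1 / (1 + 10^+2.21 + 10^+1.45)
   = 1 / (1 + 162.18 + 28.184) = 1/191.36 = 0.005226
[CO3²⁻] = α₂ × DIC = 0.005226 × 10.8 = 0.0564 mmol/kg

[CO3²⁻] = 0.0564 mmol/kg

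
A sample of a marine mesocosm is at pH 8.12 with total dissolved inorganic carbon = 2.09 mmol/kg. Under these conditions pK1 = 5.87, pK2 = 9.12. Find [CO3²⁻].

[CO3²⁻] = 0.189 mmol/kg

α₂ = 1 / (1 + [H⁺]/K2 + [H⁺]²/(K1K2)) = 1 / (1 + 10^+1.00 + 10^-1.25)
   = 1 / (1 + 10.000 + 0.056234) = 1/11.056 = 0.09045
[CO3²⁻] = α₂ × DIC = 0.09045 × 2.09 = 0.189 mmol/kg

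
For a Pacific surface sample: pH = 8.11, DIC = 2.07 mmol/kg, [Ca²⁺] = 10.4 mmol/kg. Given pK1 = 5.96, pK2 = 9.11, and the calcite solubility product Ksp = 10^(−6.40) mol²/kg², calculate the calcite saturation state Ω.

Ω = 4.88

α₂ = 1 / (1 + [H⁺]/K2 + [H⁺]²/(K1K2)) = 1 / (1 + 10^+1.00 + 10^-1.15)
   = 1 / (1 + 10.000 + 0.070795) = 1/11.071 = 0.09033
[CO3²⁻] = α₂ × DIC = 0.09033 × 2.07 = 0.1870 mmol/kg
Ksp = 10^(−6.40) = 3.981×10^-7
Ω = [Ca²⁺][CO3²⁻]/Ksp = (10.4×10^-3)(1.870×10^-4) / 3.981×10^-7 = 4.88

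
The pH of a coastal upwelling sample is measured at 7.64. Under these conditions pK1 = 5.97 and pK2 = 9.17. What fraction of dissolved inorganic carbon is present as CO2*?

α₀ = 1 / (1 + K1/[H⁺] + K1K2/[H⁺]²) = 1 / (1 + 10^+1.67 + 10^+0.14)
   = 1 / (1 + 46.774 + 1.3804) = 1/49.154 = 0.02034

α₀ = 0.0203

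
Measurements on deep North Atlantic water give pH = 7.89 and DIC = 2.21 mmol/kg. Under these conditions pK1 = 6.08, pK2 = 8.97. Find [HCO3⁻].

[HCO3⁻] = 2.01 mmol/kg

α₁ = 1 / (1 + [H⁺]/K1 + K2/[H⁺]) = 1 / (1 + 10^-1.81 + 10^-1.08)
   = 1 / (1 + 0.015488 + 0.083176) = 1/1.0987 = 0.9102
[HCO3⁻] = α₁ × DIC = 0.9102 × 2.21 = 2.01 mmol/kg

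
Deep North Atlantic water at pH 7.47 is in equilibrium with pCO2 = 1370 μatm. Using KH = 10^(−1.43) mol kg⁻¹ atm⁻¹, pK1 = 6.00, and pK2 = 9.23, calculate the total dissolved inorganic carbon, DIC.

DIC = 1.58 mmol/kg

[CO2*] = KH · pCO2 = 10^(−1.43) × 1370×10^-6 = 5.090×10^-5 mol/kg
α₀ = 1/(1 + K1/[H⁺] + K1K2/[H⁺]²) = 1/(1 + 10^+1.47 + 10^-0.29) = 0.03223
DIC = [CO2*]/α₀ = 5.090×10^-5 / 0.03223 = 1.58 mmol/kg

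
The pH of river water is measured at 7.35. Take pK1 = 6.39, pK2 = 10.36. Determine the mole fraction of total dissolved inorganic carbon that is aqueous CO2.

α₀ = 1 / (1 + K1/[H⁺] + K1K2/[H⁺]²) = 1 / (1 + 10^+0.96 + 10^-2.05)
   = 1 / (1 + 9.1201 + 0.0089125) = 1/10.129 = 0.09873

α₀ = 0.0987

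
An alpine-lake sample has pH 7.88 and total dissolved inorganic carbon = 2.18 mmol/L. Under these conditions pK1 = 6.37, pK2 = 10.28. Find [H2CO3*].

[CO2*] = 0.0651 mmol/L

α₀ = 1 / (1 + K1/[H⁺] + K1K2/[H⁺]²) = 1 / (1 + 10^+1.51 + 10^-0.89)
   = 1 / (1 + 32.359 + 0.12882) = 1/33.488 = 0.02986
[CO2*] = α₀ × DIC = 0.02986 × 2.18 = 0.0651 mmol/L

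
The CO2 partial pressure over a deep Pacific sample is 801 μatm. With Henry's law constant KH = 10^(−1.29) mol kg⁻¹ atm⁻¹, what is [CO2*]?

KH = 10^(−1.29) = 5.129×10^-2 mol kg⁻¹ atm⁻¹
[CO2*] = KH · pCO2 = 5.129×10^-2 × 801×10^-6 atm = 4.11×10^-5 mol/kg

[CO2*] = 41.1 μmol/kg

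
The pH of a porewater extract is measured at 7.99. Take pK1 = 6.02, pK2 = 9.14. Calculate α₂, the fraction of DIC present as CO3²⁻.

α₂ = 1 / (1 + [H⁺]/K2 + [H⁺]²/(K1K2)) = 1 / (1 + 10^+1.15 + 10^-0.82)
   = 1 / (1 + 14.125 + 0.15136) = 1/15.277 = 0.06546

α₂ = 0.0655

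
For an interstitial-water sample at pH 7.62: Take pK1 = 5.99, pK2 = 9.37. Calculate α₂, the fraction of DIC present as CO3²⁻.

α₂ = 1 / (1 + [H⁺]/K2 + [H⁺]²/(K1K2)) = 1 / (1 + 10^+1.75 + 10^+0.12)
   = 1 / (1 + 56.234 + 1.3183) = 1/58.552 = 0.01708

α₂ = 0.0171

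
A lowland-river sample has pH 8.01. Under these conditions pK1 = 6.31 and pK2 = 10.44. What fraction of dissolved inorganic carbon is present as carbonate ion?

α₂ = 1 / (1 + [H⁺]/K2 + [H⁺]²/(K1K2)) = 1 / (1 + 10^+2.43 + 10^+0.73)
   = 1 / (1 + 269.15 + 5.3703) = 1/275.52 = 0.003629

α₂ = 0.00363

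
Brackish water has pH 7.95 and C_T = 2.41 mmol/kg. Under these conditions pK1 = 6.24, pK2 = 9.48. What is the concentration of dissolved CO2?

[CO2*] = 0.0448 mmol/kg

α₀ = 1 / (1 + K1/[H⁺] + K1K2/[H⁺]²) = 1 / (1 + 10^+1.71 + 10^+0.18)
   = 1 / (1 + 51.286 + 1.5136) = 1/53.800 = 0.01859
[CO2*] = α₀ × DIC = 0.01859 × 2.41 = 0.0448 mmol/kg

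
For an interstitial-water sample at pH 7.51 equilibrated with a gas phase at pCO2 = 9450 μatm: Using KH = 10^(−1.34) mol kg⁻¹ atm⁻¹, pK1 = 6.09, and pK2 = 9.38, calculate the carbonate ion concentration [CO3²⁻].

[CO3²⁻] = 0.153 mmol/kg

[CO2*] = KH · pCO2 = 10^(−1.34) × 9450×10^-6 = 4.319×10^-4 mol/kg
α₀ = 1/(1 + K1/[H⁺] + K1K2/[H⁺]²) = 1/(1 + 10^+1.42 + 10^-0.45) = 0.03616
DIC = [CO2*]/α₀ = 4.319×10^-4 / 0.03616 = 11.95 mmol/kg
[CO3²⁻] = α₂·DIC; α₂ = 0.01283, so [CO3²⁻] = 0.01283 × 11.95 = 0.153 mmol/kg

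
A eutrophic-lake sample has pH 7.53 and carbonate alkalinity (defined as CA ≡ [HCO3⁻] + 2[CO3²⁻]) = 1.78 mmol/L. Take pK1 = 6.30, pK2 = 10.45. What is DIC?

CA = [HCO3⁻] + 2[CO3²⁻] = (α₁ + 2α₂)·DIC
At pH 7.53: [H⁺]/K1 = 10^-1.23 = 0.058884, K2/[H⁺] = 10^-2.92 = 0.0012023
α₁ = 1/(1 + 0.058884 + 0.0012023) = 1/1.0601 = 0.9433; α₂ = α₁·K2/[H⁺] = 0.001134
α₁ + 2α₂ = 0.9456
DIC = CA / (α₁ + 2α₂) = 1.78 / 0.9456 = 1.88 mmol/L

DIC = 1.88 mmol/L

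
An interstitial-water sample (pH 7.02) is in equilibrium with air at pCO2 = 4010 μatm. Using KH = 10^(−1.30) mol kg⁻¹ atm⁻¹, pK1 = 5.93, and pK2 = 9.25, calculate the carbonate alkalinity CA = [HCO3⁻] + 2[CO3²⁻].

CA = 2.50 mmol/kg

[CO2*] = KH · pCO2 = 10^(−1.30) × 4010×10^-6 = 2.010×10^-4 mol/kg
α₀ = 1/(1 + K1/[H⁺] + K1K2/[H⁺]²) = 1/(1 + 10^+1.09 + 10^-1.14) = 0.07477
DIC = [CO2*]/α₀ = 2.010×10^-4 / 0.07477 = 2.688 mmol/kg
CA = (α₁ + 2α₂)·DIC = (0.9198 + 2×0.005416) × 2.688 = 2.50 mmol/kg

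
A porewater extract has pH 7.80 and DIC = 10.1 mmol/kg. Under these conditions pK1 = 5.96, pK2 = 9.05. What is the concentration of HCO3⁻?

α₁ = 1 / (1 + [H⁺]/K1 + K2/[H⁺]) = 1 / (1 + 10^-1.84 + 10^-1.25)
   = 1 / (1 + 0.014454 + 0.056234) = 1/1.0707 = 0.9340
[HCO3⁻] = α₁ × DIC = 0.9340 × 10.1 = 9.43 mmol/kg

[HCO3⁻] = 9.43 mmol/kg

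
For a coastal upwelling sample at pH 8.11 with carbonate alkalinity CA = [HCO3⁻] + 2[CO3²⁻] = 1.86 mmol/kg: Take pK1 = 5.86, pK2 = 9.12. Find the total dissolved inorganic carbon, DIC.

DIC = 1.72 mmol/kg

CA = [HCO3⁻] + 2[CO3²⁻] = (α₁ + 2α₂)·DIC
At pH 8.11: [H⁺]/K1 = 10^-2.25 = 0.0056234, K2/[H⁺] = 10^-1.01 = 0.097724
α₁ = 1/(1 + 0.0056234 + 0.097724) = 1/1.1033 = 0.9063; α₂ = α₁·K2/[H⁺] = 0.08857
α₁ + 2α₂ = 1.0835
DIC = CA / (α₁ + 2α₂) = 1.86 / 1.0835 = 1.72 mmol/kg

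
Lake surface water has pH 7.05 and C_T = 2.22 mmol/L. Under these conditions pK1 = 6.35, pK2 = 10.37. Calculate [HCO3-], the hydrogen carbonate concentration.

α₁ = 1 / (1 + [H⁺]/K1 + K2/[H⁺]) = 1 / (1 + 10^-0.70 + 10^-3.32)
   = 1 / (1 + 0.19953 + 0.00047863) = 1/1.2000 = 0.8333
[HCO3⁻] = α₁ × DIC = 0.8333 × 2.22 = 1.85 mmol/L

[HCO3⁻] = 1.85 mmol/L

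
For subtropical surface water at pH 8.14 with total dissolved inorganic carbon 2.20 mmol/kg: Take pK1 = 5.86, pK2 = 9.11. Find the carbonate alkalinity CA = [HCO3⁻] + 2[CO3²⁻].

CA = 2.40 mmol/kg

CA = [HCO3⁻] + 2[CO3²⁻] = (α₁ + 2α₂)·DIC
At pH 8.14: [H⁺]/K1 = 10^-2.28 = 0.0052481, K2/[H⁺] = 10^-0.97 = 0.10715
α₁ = 1/(1 + 0.0052481 + 0.10715) = 1/1.1124 = 0.8990; α₂ = α₁·K2/[H⁺] = 0.09633
α₁ + 2α₂ = 1.0916
CA = 1.0916 × 2.20 = 2.40 mmol/kg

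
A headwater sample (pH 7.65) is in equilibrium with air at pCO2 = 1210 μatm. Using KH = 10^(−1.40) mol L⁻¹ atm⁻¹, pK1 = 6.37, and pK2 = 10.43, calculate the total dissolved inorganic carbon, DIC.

DIC = 0.968 mmol/L

[CO2*] = KH · pCO2 = 10^(−1.40) × 1210×10^-6 = 4.817×10^-5 mol/L
α₀ = 1/(1 + K1/[H⁺] + K1K2/[H⁺]²) = 1/(1 + 10^+1.28 + 10^-1.50) = 0.04979
DIC = [CO2*]/α₀ = 4.817×10^-5 / 0.04979 = 0.968 mmol/L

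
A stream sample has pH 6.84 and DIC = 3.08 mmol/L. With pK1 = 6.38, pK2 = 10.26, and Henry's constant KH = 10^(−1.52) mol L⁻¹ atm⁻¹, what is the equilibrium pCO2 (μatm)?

α₀ = 1 / (1 + K1/[H⁺] + K1K2/[H⁺]²) = 1 / (1 + 10^+0.46 + 10^-2.96)
   = 1 / (1 + 2.8840 + 0.0010965) = 1/3.8851 = 0.2574
[CO2*] = α₀ × DIC = 0.2574 × 3.08 = 0.7928 mmol/L
pCO2 = [CO2*]/KH = 7.928×10^-4 / 3.020×10^-2 = 2.63×10^4 μatm

pCO2 = 2.63×10^4 μatm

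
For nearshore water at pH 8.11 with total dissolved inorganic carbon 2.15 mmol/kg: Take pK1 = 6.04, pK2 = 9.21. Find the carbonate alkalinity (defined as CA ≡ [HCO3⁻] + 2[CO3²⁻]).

CA = [HCO3⁻] + 2[CO3²⁻] = (α₁ + 2α₂)·DIC
At pH 8.11: [H⁺]/K1 = 10^-2.07 = 0.0085114, K2/[H⁺] = 10^-1.10 = 0.079433
α₁ = 1/(1 + 0.0085114 + 0.079433) = 1/1.0879 = 0.9192; α₂ = α₁·K2/[H⁺] = 0.07301
α₁ + 2α₂ = 1.0652
CA = 1.0652 × 2.15 = 2.29 mmol/kg

CA = 2.29 mmol/kg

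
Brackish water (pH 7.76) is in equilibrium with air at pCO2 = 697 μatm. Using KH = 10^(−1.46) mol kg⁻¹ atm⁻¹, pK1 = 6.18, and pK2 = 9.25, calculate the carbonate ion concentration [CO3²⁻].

[CO3²⁻] = 0.0297 mmol/kg

[CO2*] = KH · pCO2 = 10^(−1.46) × 697×10^-6 = 2.417×10^-5 mol/kg
α₀ = 1/(1 + K1/[H⁺] + K1K2/[H⁺]²) = 1/(1 + 10^+1.58 + 10^+0.09) = 0.02485
DIC = [CO2*]/α₀ = 2.417×10^-5 / 0.02485 = 0.9727 mmol/kg
[CO3²⁻] = α₂·DIC; α₂ = 0.03057, so [CO3²⁻] = 0.03057 × 0.9727 = 0.0297 mmol/kg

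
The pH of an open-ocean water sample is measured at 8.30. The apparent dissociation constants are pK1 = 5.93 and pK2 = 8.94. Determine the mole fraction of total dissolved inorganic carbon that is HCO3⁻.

α₁ = 0.811

α₁ = 1 / (1 + [H⁺]/K1 + K2/[H⁺]) = 1 / (1 + 10^-2.37 + 10^-0.64)
   = 1 / (1 + 0.0042658 + 0.22909) = 1/1.2334 = 0.8108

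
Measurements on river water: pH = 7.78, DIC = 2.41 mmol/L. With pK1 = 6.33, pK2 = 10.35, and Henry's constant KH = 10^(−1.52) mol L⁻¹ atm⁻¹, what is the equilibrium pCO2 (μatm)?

α₀ = 1 / (1 + K1/[H⁺] + K1K2/[H⁺]²) = 1 / (1 + 10^+1.45 + 10^-1.12)
   = 1 / (1 + 28.184 + 0.075858) = 1/29.260 = 0.03418
[CO2*] = α₀ × DIC = 0.03418 × 2.41 = 0.08237 mmol/L
pCO2 = [CO2*]/KH = 8.237×10^-5 / 3.020×10^-2 = 2730 μatm

pCO2 = 2730 μatm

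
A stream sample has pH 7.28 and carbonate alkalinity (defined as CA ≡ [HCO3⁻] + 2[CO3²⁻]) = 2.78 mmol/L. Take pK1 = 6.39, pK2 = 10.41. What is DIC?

DIC = 3.14 mmol/L

CA = [HCO3⁻] + 2[CO3²⁻] = (α₁ + 2α₂)·DIC
At pH 7.28: [H⁺]/K1 = 10^-0.89 = 0.12882, K2/[H⁺] = 10^-3.13 = 0.00074131
α₁ = 1/(1 + 0.12882 + 0.00074131) = 1/1.1296 = 0.8853; α₂ = α₁·K2/[H⁺] = 0.0006563
α₁ + 2α₂ = 0.8866
DIC = CA / (α₁ + 2α₂) = 2.78 / 0.8866 = 3.14 mmol/L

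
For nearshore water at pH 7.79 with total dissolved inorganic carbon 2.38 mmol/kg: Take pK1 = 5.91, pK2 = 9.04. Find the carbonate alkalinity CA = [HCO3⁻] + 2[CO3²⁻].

CA = [HCO3⁻] + 2[CO3²⁻] = (α₁ + 2α₂)·DIC
At pH 7.79: [H⁺]/K1 = 10^-1.88 = 0.013183, K2/[H⁺] = 10^-1.25 = 0.056234
α₁ = 1/(1 + 0.013183 + 0.056234) = 1/1.0694 = 0.9351; α₂ = α₁·K2/[H⁺] = 0.05258
α₁ + 2α₂ = 1.0403
CA = 1.0403 × 2.38 = 2.48 mmol/kg

CA = 2.48 mmol/kg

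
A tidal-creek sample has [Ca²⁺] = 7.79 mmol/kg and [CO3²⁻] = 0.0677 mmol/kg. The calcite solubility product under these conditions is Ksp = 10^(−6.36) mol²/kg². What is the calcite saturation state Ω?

Ω = 1.21

Ksp = 10^(−6.36) = 4.365×10^-7
Ω = [Ca²⁺][CO3²⁻]/Ksp = (7.79×10^-3)(0.0677×10^-3) / 4.365×10^-7 = 1.21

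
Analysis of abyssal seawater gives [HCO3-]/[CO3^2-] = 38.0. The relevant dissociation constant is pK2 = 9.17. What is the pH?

From K2 = [H⁺][CO3^2-]/[HCO3-]:  pH = pK2 − log₁₀([HCO3-]/[CO3^2-])
log₁₀(38.0) = +1.580
pH = 9.17 − (+1.580) = 7.59

pH = 7.59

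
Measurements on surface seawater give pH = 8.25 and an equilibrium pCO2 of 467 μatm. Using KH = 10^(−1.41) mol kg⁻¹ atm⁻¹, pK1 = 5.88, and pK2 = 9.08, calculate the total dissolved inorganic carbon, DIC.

[CO2*] = KH · pCO2 = 10^(−1.41) × 467×10^-6 = 1.817×10^-5 mol/kg
α₀ = 1/(1 + K1/[H⁺] + K1K2/[H⁺]²) = 1/(1 + 10^+2.37 + 10^+1.54) = 0.003702
DIC = [CO2*]/α₀ = 1.817×10^-5 / 0.003702 = 4.91 mmol/kg

DIC = 4.91 mmol/kg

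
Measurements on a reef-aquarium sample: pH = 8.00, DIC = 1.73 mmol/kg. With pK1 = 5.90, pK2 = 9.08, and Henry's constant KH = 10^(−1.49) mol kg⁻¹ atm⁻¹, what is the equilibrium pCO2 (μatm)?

α₀ = 1 / (1 + K1/[H⁺] + K1K2/[H⁺]²) = 1 / (1 + 10^+2.10 + 10^+1.02)
   = 1 / (1 + 125.89 + 10.471) = 1/137.36 = 0.007280
[CO2*] = α₀ × DIC = 0.007280 × 1.73 = 0.01259 mmol/kg = 12.59 μmol/kg
pCO2 = [CO2*]/KH = 1.259×10^-5 / 3.236×10^-2 = 389 μatm

pCO2 = 389 μatm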